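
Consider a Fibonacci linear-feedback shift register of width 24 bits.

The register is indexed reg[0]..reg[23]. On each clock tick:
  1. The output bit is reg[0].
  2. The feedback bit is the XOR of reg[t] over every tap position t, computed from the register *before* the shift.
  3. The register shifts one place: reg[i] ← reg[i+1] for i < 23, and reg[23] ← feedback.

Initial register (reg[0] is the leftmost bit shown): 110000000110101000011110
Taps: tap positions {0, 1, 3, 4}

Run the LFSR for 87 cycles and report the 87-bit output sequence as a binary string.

110000000110101000011110010001010100111100110100101100010101101110110011010011001000101

k : reg_k → out_k, fb_k
0: 110000000110101000011110 → 1, fb=0
1: 100000001101010000111100 → 1, fb=1
2: 000000011010100001111001 → 0, fb=0
3: 000000110101000011110010 → 0, fb=0
4: 000001101010000111100100 → 0, fb=0
5: 000011010100001111001000 → 0, fb=1
6: 000110101000011110010001 → 0, fb=0
7: 001101010000111100100010 → 0, fb=1
8: 011010100001111001000101 → 0, fb=0
9: 110101000011110010001010 → 1, fb=1
10: 101010000111100100010101 → 1, fb=0
11: 010100001111001000101010 → 0, fb=0
12: 101000011110010001010100 → 1, fb=1
13: 010000111100100010101001 → 0, fb=1
14: 100001111001000101010011 → 1, fb=1
15: 000011110010001010100111 → 0, fb=1
16: 000111100100010101001111 → 0, fb=0
17: 001111001000101010011110 → 0, fb=0
18: 011110010001010100111100 → 0, fb=1
19: 111100100010101001111001 → 1, fb=1
20: 111001000101010011110011 → 1, fb=0
21: 110010001010100111100110 → 1, fb=1
22: 100100010101001111001101 → 1, fb=0
23: 001000101010011110011010 → 0, fb=0
24: 010001010100111100110100 → 0, fb=1
25: 100010101001111001101001 → 1, fb=0
26: 000101010011110011010010 → 0, fb=1
27: 001010100111100110100101 → 0, fb=1
28: 010101001111001101001011 → 0, fb=0
29: 101010011110011010010110 → 1, fb=0
30: 010100111100110100101100 → 0, fb=0
31: 101001111001101001011000 → 1, fb=1
32: 010011110011010010110001 → 0, fb=0
33: 100111100110100101100010 → 1, fb=1
34: 001111001101001011000101 → 0, fb=0
35: 011110011010010110001010 → 0, fb=1
36: 111100110100101100010101 → 1, fb=1
37: 111001101001011000101011 → 1, fb=0
38: 110011010010110001010110 → 1, fb=1
39: 100110100101100010101101 → 1, fb=1
40: 001101001011000101011011 → 0, fb=1
41: 011010010110001010110111 → 0, fb=0
42: 110100101100010101101110 → 1, fb=1
43: 101001011000101011011101 → 1, fb=1
44: 010010110001010110111011 → 0, fb=0
45: 100101100010101101110110 → 1, fb=0
46: 001011000101011011101100 → 0, fb=1
47: 010110001010110111011001 → 0, fb=1
48: 101100010101101110110011 → 1, fb=0
49: 011000101011011101100110 → 0, fb=1
50: 110001010110111011001101 → 1, fb=0
51: 100010101101110110011010 → 1, fb=0
52: 000101011011101100110100 → 0, fb=1
53: 001010110111011001101001 → 0, fb=1
54: 010101101110110011010011 → 0, fb=0
55: 101011011101100110100110 → 1, fb=0
56: 010110111011001101001100 → 0, fb=1
57: 101101110110011010011001 → 1, fb=0
58: 011011101100110100110010 → 0, fb=0
59: 110111011001101001100100 → 1, fb=0
60: 101110110011010011001000 → 1, fb=1
61: 011101100110100110010001 → 0, fb=0
62: 111011001101001100100010 → 1, fb=1
63: 110110011010011001000101 → 1, fb=0
64: 101100110100110010001010 → 1, fb=0
65: 011001101001100100010100 → 0, fb=1
66: 110011010011001000101001 → 1, fb=1
67: 100110100110010001010011 → 1, fb=1
68: 001101001100100010100111 → 0, fb=1
69: 011010011001000101001111 → 0, fb=0
70: 110100110010001010011110 → 1, fb=1
71: 101001100100010100111101 → 1, fb=1
72: 010011001000101001111011 → 0, fb=0
73: 100110010001010011110110 → 1, fb=1
74: 001100100010100111101101 → 0, fb=1
75: 011001000101001111011011 → 0, fb=1
76: 110010001010011110110111 → 1, fb=1
77: 100100010100111101101111 → 1, fb=0
78: 001000101001111011011110 → 0, fb=0
79: 010001010011110110111100 → 0, fb=1
80: 100010100111101101111001 → 1, fb=0
81: 000101001111011011110010 → 0, fb=1
82: 001010011110110111100101 → 0, fb=1
83: 010100111101101111001011 → 0, fb=0
84: 101001111011011110010110 → 1, fb=1
85: 010011110110111100101101 → 0, fb=0
86: 100111101101111001011010 → 1, fb=1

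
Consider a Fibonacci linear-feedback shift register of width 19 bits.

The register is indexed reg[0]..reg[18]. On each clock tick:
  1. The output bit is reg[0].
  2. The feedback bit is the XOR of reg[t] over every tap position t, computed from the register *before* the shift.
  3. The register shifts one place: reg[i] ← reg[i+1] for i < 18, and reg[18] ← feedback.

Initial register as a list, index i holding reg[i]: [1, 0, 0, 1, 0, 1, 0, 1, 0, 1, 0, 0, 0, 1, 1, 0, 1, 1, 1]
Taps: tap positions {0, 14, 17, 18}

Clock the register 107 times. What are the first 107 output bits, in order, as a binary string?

k : reg_k → out_k, fb_k
0: 1001010101000110111 → 1, fb=0
1: 0010101010001101110 → 0, fb=1
2: 0101010100011011101 → 0, fb=0
3: 1010101000110111010 → 1, fb=1
4: 0101010001101110101 → 0, fb=0
5: 1010100011011101010 → 1, fb=0
6: 0101000110111010100 → 0, fb=1
7: 1010001101110101001 → 1, fb=0
8: 0100011011101010010 → 0, fb=0
9: 1000110111010100100 → 1, fb=1
10: 0001101110101001001 → 0, fb=1
11: 0011011101010010011 → 0, fb=1
12: 0110111010100100111 → 0, fb=0
13: 1101110101001001110 → 1, fb=0
14: 1011101010010011100 → 1, fb=0
15: 0111010100100111000 → 0, fb=1
16: 1110101001001110001 → 1, fb=1
17: 1101010010011100011 → 1, fb=1
18: 1010100100111000111 → 1, fb=1
19: 0101001001110001111 → 0, fb=0
20: 1010010011100011110 → 1, fb=1
21: 0100100111000111101 → 0, fb=0
22: 1001001110001111010 → 1, fb=1
23: 0010011100011110101 → 0, fb=0
24: 0100111000111101010 → 0, fb=1
25: 1001110001111010101 → 1, fb=1
26: 0011100011110101011 → 0, fb=0
27: 0111000111101010110 → 0, fb=0
28: 1110001111010101100 → 1, fb=1
29: 1100011110101011001 → 1, fb=1
30: 1000111101010110011 → 1, fb=0
31: 0001111010101100110 → 0, fb=1
32: 0011110101011001101 → 0, fb=1
33: 0111101010110011011 → 0, fb=1
34: 1111010101100110111 → 1, fb=0
35: 1110101011001101110 → 1, fb=0
36: 1101010110011011100 → 1, fb=0
37: 1010101100110111000 → 1, fb=0
38: 0101011001101110000 → 0, fb=1
39: 1010110011011100001 → 1, fb=0
40: 0101100110111000010 → 0, fb=1
41: 1011001101110000101 → 1, fb=0
42: 0110011011100001010 → 0, fb=1
43: 1100110111000010101 → 1, fb=1
44: 1001101110000101011 → 1, fb=1
45: 0011011100001010111 → 0, fb=1
46: 0110111000010101111 → 0, fb=0
47: 1101110000101011110 → 1, fb=1
48: 1011100001010111101 → 1, fb=1
49: 0111000010101111011 → 0, fb=1
50: 1110000101011110111 → 1, fb=0
51: 1100001010111101110 → 1, fb=0
52: 1000010101111011100 → 1, fb=0
53: 0000101011110111000 → 0, fb=1
54: 0001010111101110001 → 0, fb=0
55: 0010101111011100010 → 0, fb=1
56: 0101011110111000101 → 0, fb=1
57: 1010111101110001011 → 1, fb=1
58: 0101111011100010111 → 0, fb=1
59: 1011110111000101111 → 1, fb=1
60: 0111101110001011111 → 0, fb=1
61: 1111011100010111111 → 1, fb=0
62: 1110111000101111110 → 1, fb=1
63: 1101110001011111101 → 1, fb=1
64: 1011100010111111011 → 1, fb=0
65: 0111000101111110110 → 0, fb=0
66: 1110001011111101100 → 1, fb=1
67: 1100010111111011001 → 1, fb=1
68: 1000101111110110011 → 1, fb=0
69: 0001011111101100110 → 0, fb=1
70: 0010111111011001101 → 0, fb=1
71: 0101111110110011011 → 0, fb=1
72: 1011111101100110111 → 1, fb=0
73: 0111111011001101110 → 0, fb=1
74: 1111110110011011101 → 1, fb=1
75: 1111101100110111011 → 1, fb=0
76: 1111011001101110110 → 1, fb=1
77: 1110110011011101101 → 1, fb=0
78: 1101100110111011010 → 1, fb=1
79: 1011001101110110101 → 1, fb=1
80: 0110011011101101011 → 0, fb=0
81: 1100110111011010110 → 1, fb=1
82: 1001101110110101101 → 1, fb=0
83: 0011011101101011010 → 0, fb=0
84: 0110111011010110100 → 0, fb=1
85: 1101110110101101001 → 1, fb=0
86: 1011101101011010010 → 1, fb=1
87: 0111011010110100101 → 0, fb=1
88: 1110110101101001011 → 1, fb=1
89: 1101101011010010111 → 1, fb=0
90: 1011010110100101110 → 1, fb=0
91: 0110101101001011100 → 0, fb=1
92: 1101011010010111001 → 1, fb=1
93: 1010110100101110011 → 1, fb=0
94: 0101101001011100110 → 0, fb=1
95: 1011010010111001101 → 1, fb=0
96: 0110100101110011010 → 0, fb=0
97: 1101001011100110100 → 1, fb=0
98: 1010010111001101000 → 1, fb=1
99: 0100101110011010001 → 0, fb=0
100: 1001011100110100010 → 1, fb=0
101: 0010111001101000100 → 0, fb=0
102: 0101110011010001000 → 0, fb=0
103: 1011100110100010000 → 1, fb=0
104: 0111001101000100000 → 0, fb=0
105: 1110011010001000000 → 1, fb=1
106: 1100110100010000001 → 1, fb=0

10010101010001101110101001001110001111010101100110111000010101111011100010111111011001101110110101101001011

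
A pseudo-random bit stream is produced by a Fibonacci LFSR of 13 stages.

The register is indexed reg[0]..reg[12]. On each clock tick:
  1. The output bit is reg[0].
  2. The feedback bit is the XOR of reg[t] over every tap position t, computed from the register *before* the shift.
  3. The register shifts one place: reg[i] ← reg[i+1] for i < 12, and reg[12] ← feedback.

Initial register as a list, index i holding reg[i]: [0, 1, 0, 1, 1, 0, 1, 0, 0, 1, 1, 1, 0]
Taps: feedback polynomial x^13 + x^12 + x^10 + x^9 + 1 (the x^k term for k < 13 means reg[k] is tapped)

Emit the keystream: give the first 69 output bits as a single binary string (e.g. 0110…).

k : reg_k → out_k, fb_k
0: 0101101001110 → 0, fb=0
1: 1011010011100 → 1, fb=1
2: 0110100111001 → 0, fb=0
3: 1101001110010 → 1, fb=1
4: 1010011100101 → 1, fb=1
5: 0100111001011 → 0, fb=0
6: 1001110010110 → 1, fb=0
7: 0011100101100 → 0, fb=0
8: 0111001011000 → 0, fb=1
9: 1110010110001 → 1, fb=0
10: 1100101100010 → 1, fb=1
11: 1001011000101 → 1, fb=1
12: 0010110001011 → 0, fb=0
13: 0101100010110 → 0, fb=1
14: 1011000101101 → 1, fb=0
15: 0110001011010 → 0, fb=1
16: 1100010110101 → 1, fb=1
17: 1000101101011 → 1, fb=1
18: 0001011010111 → 0, fb=0
19: 0010110101110 → 0, fb=0
20: 0101101011100 → 0, fb=0
21: 1011010111000 → 1, fb=0
22: 0110101110000 → 0, fb=0
23: 1101011100000 → 1, fb=1
24: 1010111000001 → 1, fb=0
25: 0101110000010 → 0, fb=0
26: 1011100000100 → 1, fb=0
27: 0111000001000 → 0, fb=1
28: 1110000010001 → 1, fb=0
29: 1100000100010 → 1, fb=1
30: 1000001000101 → 1, fb=1
31: 0000010001011 → 0, fb=0
32: 0000100010110 → 0, fb=1
33: 0001000101101 → 0, fb=1
34: 0010001011011 → 0, fb=0
35: 0100010110110 → 0, fb=1
36: 1000101101101 → 1, fb=0
37: 0001011011010 → 0, fb=1
38: 0010110110101 → 0, fb=0
39: 0101101101010 → 0, fb=1
40: 1011011010101 → 1, fb=1
41: 0110110101011 → 0, fb=0
42: 1101101010110 → 1, fb=0
43: 1011010101100 → 1, fb=1
44: 0110101011001 → 0, fb=0
45: 1101010110010 → 1, fb=1
46: 1010101100101 → 1, fb=1
47: 0101011001011 → 0, fb=0
48: 1010110010110 → 1, fb=0
49: 0101100101100 → 0, fb=0
50: 1011001011000 → 1, fb=0
51: 0110010110000 → 0, fb=0
52: 1100101100000 → 1, fb=1
53: 1001011000001 → 1, fb=0
54: 0010110000010 → 0, fb=0
55: 0101100000100 → 0, fb=1
56: 1011000001001 → 1, fb=1
57: 0110000010011 → 0, fb=1
58: 1100000100111 → 1, fb=1
59: 1000001001111 → 1, fb=0
60: 0000010011110 → 0, fb=0
61: 0000100111100 → 0, fb=0
62: 0001001111000 → 0, fb=1
63: 0010011110001 → 0, fb=1
64: 0100111100011 → 0, fb=1
65: 1001111000111 → 1, fb=1
66: 0011110001111 → 0, fb=1
67: 0111100011111 → 0, fb=1
68: 1111000111111 → 1, fb=0

010110100111001011000101101011100000100010110110101011001011000001001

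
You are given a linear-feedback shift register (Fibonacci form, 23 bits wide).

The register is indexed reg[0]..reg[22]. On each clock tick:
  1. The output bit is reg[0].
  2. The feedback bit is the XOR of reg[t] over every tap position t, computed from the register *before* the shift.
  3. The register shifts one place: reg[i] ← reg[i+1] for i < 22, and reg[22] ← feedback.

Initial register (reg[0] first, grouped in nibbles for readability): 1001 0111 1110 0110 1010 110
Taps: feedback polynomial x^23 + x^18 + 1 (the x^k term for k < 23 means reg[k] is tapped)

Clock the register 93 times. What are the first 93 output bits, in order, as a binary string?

tick  register→output (feedback)
  0  10010111111001101010110→1 (0)
  1  00101111110011010101100→0 (0)
  2  01011111100110101011000→0 (1)
  3  10111111001101010110001→1 (0)
  4  01111110011010101100010→0 (0)
  5  11111100110101011000100→1 (1)
  6  11111001101010110001001→1 (1)
  7  11110011010101100010011→1 (0)
  8  11100110101011000100110→1 (1)
  9  11001101010110001001101→1 (1)
 10  10011010101100010011011→1 (0)
 11  00110101011000100110110→0 (1)
 12  01101010110001001101101→0 (0)
 13  11010101100010011011010→1 (0)
 14  10101011000100110110100→1 (0)
 15  01010110001001101101000→0 (0)
 16  10101100010011011010000→1 (0)
 17  01011000100110110100000→0 (0)
 18  10110001001101101000000→1 (1)
 19  01100010011011010000001→0 (0)
 20  11000100110110100000010→1 (1)
 21  10001001101101000000101→1 (1)
 22  00010011011010000001011→0 (0)
 23  00100110110100000010110→0 (1)
 24  01001101101000000101101→0 (0)
 25  10011011010000001011010→1 (0)
 26  00110110100000010110100→0 (1)
 27  01101101000000101101001→0 (0)
 28  11011010000001011010010→1 (0)
 29  10110100000010110100100→1 (1)
 30  01101000000101101001001→0 (0)
 31  11010000001011010010010→1 (0)
 32  10100000010110100100100→1 (1)
 33  01000000101101001001001→0 (0)
 34  10000001011010010010010→1 (0)
 35  00000010110100100100100→0 (0)
 36  00000101101001001001000→0 (0)
 37  00001011010010010010000→0 (1)
 38  00010110100100100100001→0 (0)
 39  00101101001001001000010→0 (0)
 40  01011010010010010000100→0 (0)
 41  10110100100100100001000→1 (1)
 42  01101001001001000010001→0 (1)
 43  11010010010010000100011→1 (1)
 44  10100100100100001000111→1 (1)
 45  01001001001000010001111→0 (0)
 46  10010010010000100011110→1 (0)
 47  00100100100001000111100→0 (1)
 48  01001001000010001111001→0 (1)
 49  10010010000100011110011→1 (0)
 50  00100100001000111100110→0 (0)
 51  01001000010001111001100→0 (0)
 52  10010000100011110011000→1 (0)
 53  00100001000111100110000→0 (1)
 54  01000010001111001100001→0 (0)
 55  10000100011110011000010→1 (1)
 56  00001000111100110000101→0 (0)
 57  00010001111001100001010→0 (0)
 58  00100011110011000010100→0 (1)
 59  01000111100110000101001→0 (0)
 60  10001111001100001010010→1 (0)
 61  00011110011000010100100→0 (0)
 62  00111100110000101001000→0 (0)
 63  01111001100001010010000→0 (1)
 64  11110011000010100100001→1 (1)
 65  11100110000101001000011→1 (1)
 66  11001100001010010000111→1 (1)
 67  10011000010100100001111→1 (1)
 68  00110000101001000011111→0 (1)
 69  01100001010010000111111→0 (1)
 70  11000010100100001111111→1 (0)
 71  10000101001000011111110→1 (0)
 72  00001010010000111111100→0 (1)
 73  00010100100001111111001→0 (1)
 74  00101001000011111110011→0 (1)
 75  01010010000111111100111→0 (0)
 76  10100100001111111001110→1 (1)
 77  01001000011111110011101→0 (1)
 78  10010000111111100111011→1 (0)
 79  00100001111111001110110→0 (1)
 80  01000011111110011101101→0 (0)
 81  10000111111100111011010→1 (0)
 82  00001111111001110110100→0 (1)
 83  00011111110011101101001→0 (0)
 84  00111111100111011010010→0 (1)
 85  01111111001110110100101→0 (0)
 86  11111110011101101001010→1 (1)
 87  11111100111011010010101→1 (0)
 88  11111001110110100101010→1 (1)
 89  11110011101101001010101→1 (0)
 90  11100111011010010101010→1 (1)
 91  11001110110100101010101→1 (0)
 92  10011101101001010101010→1 (1)

100101111110011010101100010011011010000001011010010010010000100011110011000010100100001111111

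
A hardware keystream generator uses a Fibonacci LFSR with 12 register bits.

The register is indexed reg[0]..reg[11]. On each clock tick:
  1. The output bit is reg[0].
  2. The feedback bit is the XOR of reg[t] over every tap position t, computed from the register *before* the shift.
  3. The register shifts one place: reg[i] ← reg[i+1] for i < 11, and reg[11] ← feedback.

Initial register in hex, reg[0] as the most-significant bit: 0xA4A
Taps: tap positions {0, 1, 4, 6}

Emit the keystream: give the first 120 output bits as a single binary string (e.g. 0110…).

101001001010100011010100000100111001111010101110001010011010100010100101101011011111010101000001101110110111101001001011

step | reg (before) | out | fb
   0 | 101001001010 | 1 | 1
   1 | 010010010101 | 0 | 0
   2 | 100100101010 | 1 | 0
   3 | 001001010100 | 0 | 0
   4 | 010010101000 | 0 | 1
   5 | 100101010001 | 1 | 1
   6 | 001010100011 | 0 | 0
   7 | 010101000110 | 0 | 1
   8 | 101010001101 | 1 | 0
   9 | 010100011010 | 0 | 1
  10 | 101000110101 | 1 | 0
  11 | 010001101010 | 0 | 0
  12 | 100011010100 | 1 | 0
  13 | 000110101000 | 0 | 0
  14 | 001101010000 | 0 | 0
  15 | 011010100000 | 0 | 1
  16 | 110101000001 | 1 | 0
  17 | 101010000010 | 1 | 0
  18 | 010100000100 | 0 | 1
  19 | 101000001001 | 1 | 1
  20 | 010000010011 | 0 | 1
  21 | 100000100111 | 1 | 0
  22 | 000001001110 | 0 | 0
  23 | 000010011100 | 0 | 1
  24 | 000100111001 | 0 | 1
  25 | 001001110011 | 0 | 1
  26 | 010011100111 | 0 | 1
  27 | 100111001111 | 1 | 0
  28 | 001110011110 | 0 | 1
  29 | 011100111101 | 0 | 0
  30 | 111001111010 | 1 | 1
  31 | 110011110101 | 1 | 0
  32 | 100111101010 | 1 | 1
  33 | 001111010101 | 0 | 1
  34 | 011110101011 | 0 | 1
  35 | 111101010111 | 1 | 0
  36 | 111010101110 | 1 | 0
  37 | 110101011100 | 1 | 0
  38 | 101010111000 | 1 | 1
  39 | 010101110001 | 0 | 0
  40 | 101011100010 | 1 | 1
  41 | 010111000101 | 0 | 0
  42 | 101110001010 | 1 | 0
  43 | 011100010100 | 0 | 1
  44 | 111000101001 | 1 | 1
  45 | 110001010011 | 1 | 0
  46 | 100010100110 | 1 | 1
  47 | 000101001101 | 0 | 0
  48 | 001010011010 | 0 | 1
  49 | 010100110101 | 0 | 0
  50 | 101001101010 | 1 | 0
  51 | 010011010100 | 0 | 0
  52 | 100110101000 | 1 | 1
  53 | 001101010001 | 0 | 0
  54 | 011010100010 | 0 | 1
  55 | 110101000101 | 1 | 0
  56 | 101010001010 | 1 | 0
  57 | 010100010100 | 0 | 1
  58 | 101000101001 | 1 | 0
  59 | 010001010010 | 0 | 1
  60 | 100010100101 | 1 | 1
  61 | 000101001011 | 0 | 0
  62 | 001010010110 | 0 | 1
  63 | 010100101101 | 0 | 0
  64 | 101001011010 | 1 | 1
  65 | 010010110101 | 0 | 1
  66 | 100101101011 | 1 | 0
  67 | 001011010110 | 0 | 1
  68 | 010110101101 | 0 | 1
  69 | 101101011011 | 1 | 1
  70 | 011010110111 | 0 | 1
  71 | 110101101111 | 1 | 1
  72 | 101011011111 | 1 | 0
  73 | 010110111110 | 0 | 1
  74 | 101101111101 | 1 | 0
  75 | 011011111010 | 0 | 1
  76 | 110111110101 | 1 | 0
  77 | 101111101010 | 1 | 1
  78 | 011111010101 | 0 | 0
  79 | 111110101010 | 1 | 0
  80 | 111101010100 | 1 | 0
  81 | 111010101000 | 1 | 0
  82 | 110101010000 | 1 | 0
  83 | 101010100000 | 1 | 1
  84 | 010101000001 | 0 | 1
  85 | 101010000011 | 1 | 0
  86 | 010100000110 | 0 | 1
  87 | 101000001101 | 1 | 1
  88 | 010000011011 | 0 | 1
  89 | 100000110111 | 1 | 0
  90 | 000001101110 | 0 | 1
  91 | 000011011101 | 0 | 1
  92 | 000110111011 | 0 | 0
  93 | 001101110110 | 0 | 1
  94 | 011011101101 | 0 | 1
  95 | 110111011011 | 1 | 1
  96 | 101110110111 | 1 | 1
  97 | 011101101111 | 0 | 0
  98 | 111011011110 | 1 | 1
  99 | 110110111101 | 1 | 0
 100 | 101101111010 | 1 | 0
 101 | 011011110100 | 0 | 1
 102 | 110111101001 | 1 | 0
 103 | 101111010010 | 1 | 0
 104 | 011110100100 | 0 | 1
 105 | 111101001001 | 1 | 0
 106 | 111010010010 | 1 | 1
 107 | 110100100101 | 1 | 1
 108 | 101001001011 | 1 | 1
 109 | 010010010111 | 0 | 0
 110 | 100100101110 | 1 | 0
 111 | 001001011100 | 0 | 0
 112 | 010010111000 | 0 | 1
 113 | 100101110001 | 1 | 0
 114 | 001011100010 | 0 | 0
 115 | 010111000100 | 0 | 0
 116 | 101110001000 | 1 | 0
 117 | 011100010000 | 0 | 1
 118 | 111000100001 | 1 | 1
 119 | 110001000011 | 1 | 0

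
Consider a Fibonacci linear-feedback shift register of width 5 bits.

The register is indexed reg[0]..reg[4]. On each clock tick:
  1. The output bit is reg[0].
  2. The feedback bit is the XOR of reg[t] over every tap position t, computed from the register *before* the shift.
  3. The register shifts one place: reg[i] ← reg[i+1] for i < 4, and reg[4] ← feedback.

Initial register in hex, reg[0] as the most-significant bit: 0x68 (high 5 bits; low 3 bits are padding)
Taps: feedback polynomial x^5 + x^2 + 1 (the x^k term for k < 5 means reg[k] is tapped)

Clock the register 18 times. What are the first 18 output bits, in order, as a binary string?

k : reg_k → out_k, fb_k
0: 01101 → 0, fb=1
1: 11011 → 1, fb=1
2: 10111 → 1, fb=0
3: 01110 → 0, fb=1
4: 11101 → 1, fb=0
5: 11010 → 1, fb=1
6: 10101 → 1, fb=0
7: 01010 → 0, fb=0
8: 10100 → 1, fb=0
9: 01000 → 0, fb=0
10: 10000 → 1, fb=1
11: 00001 → 0, fb=0
12: 00010 → 0, fb=0
13: 00100 → 0, fb=1
14: 01001 → 0, fb=0
15: 10010 → 1, fb=1
16: 00101 → 0, fb=1
17: 01011 → 0, fb=0

011011101010000100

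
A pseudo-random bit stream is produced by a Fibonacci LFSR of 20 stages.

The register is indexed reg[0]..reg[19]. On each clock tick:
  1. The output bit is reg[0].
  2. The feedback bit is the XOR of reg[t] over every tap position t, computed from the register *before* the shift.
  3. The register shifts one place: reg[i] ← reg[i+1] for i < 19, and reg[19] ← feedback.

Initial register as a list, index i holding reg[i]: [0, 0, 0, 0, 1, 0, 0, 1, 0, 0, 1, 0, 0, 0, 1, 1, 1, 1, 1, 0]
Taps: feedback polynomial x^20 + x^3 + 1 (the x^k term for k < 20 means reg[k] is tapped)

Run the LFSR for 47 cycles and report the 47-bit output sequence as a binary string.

00001001001000111110010000000011110011000100000

k : reg_k → out_k, fb_k
0: 00001001001000111110 → 0, fb=0
1: 00010010010001111100 → 0, fb=1
2: 00100100100011111001 → 0, fb=0
3: 01001001000111110010 → 0, fb=0
4: 10010010001111100100 → 1, fb=0
5: 00100100011111001000 → 0, fb=0
6: 01001000111110010000 → 0, fb=0
7: 10010001111100100000 → 1, fb=0
8: 00100011111001000000 → 0, fb=0
9: 01000111110010000000 → 0, fb=0
10: 10001111100100000000 → 1, fb=1
11: 00011111001000000001 → 0, fb=1
12: 00111110010000000011 → 0, fb=1
13: 01111100100000000111 → 0, fb=1
14: 11111001000000001111 → 1, fb=0
15: 11110010000000011110 → 1, fb=0
16: 11100100000000111100 → 1, fb=1
17: 11001000000001111001 → 1, fb=1
18: 10010000000011110011 → 1, fb=0
19: 00100000000111100110 → 0, fb=0
20: 01000000001111001100 → 0, fb=0
21: 10000000011110011000 → 1, fb=1
22: 00000000111100110001 → 0, fb=0
23: 00000001111001100010 → 0, fb=0
24: 00000011110011000100 → 0, fb=0
25: 00000111100110001000 → 0, fb=0
26: 00001111001100010000 → 0, fb=0
27: 00011110011000100000 → 0, fb=1
28: 00111100110001000001 → 0, fb=1
29: 01111001100010000011 → 0, fb=1
30: 11110011000100000111 → 1, fb=0
31: 11100110001000001110 → 1, fb=1
32: 11001100010000011101 → 1, fb=1
33: 10011000100000111011 → 1, fb=0
34: 00110001000001110110 → 0, fb=1
35: 01100010000011101101 → 0, fb=0
36: 11000100000111011010 → 1, fb=1
37: 10001000001110110101 → 1, fb=1
38: 00010000011101101011 → 0, fb=1
39: 00100000111011010111 → 0, fb=0
40: 01000001110110101110 → 0, fb=0
41: 10000011101101011100 → 1, fb=1
42: 00000111011010111001 → 0, fb=0
43: 00001110110101110010 → 0, fb=0
44: 00011101101011100100 → 0, fb=1
45: 00111011010111001001 → 0, fb=1
46: 01110110101110010011 → 0, fb=1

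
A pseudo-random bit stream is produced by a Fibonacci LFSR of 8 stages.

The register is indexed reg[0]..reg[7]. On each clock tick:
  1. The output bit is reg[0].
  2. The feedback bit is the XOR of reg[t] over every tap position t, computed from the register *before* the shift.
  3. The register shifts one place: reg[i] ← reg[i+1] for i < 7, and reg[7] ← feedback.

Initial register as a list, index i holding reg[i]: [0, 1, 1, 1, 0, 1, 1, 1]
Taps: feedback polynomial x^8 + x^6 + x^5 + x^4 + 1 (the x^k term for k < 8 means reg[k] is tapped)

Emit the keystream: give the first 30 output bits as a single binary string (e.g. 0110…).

011101110010101001010001001011

k : reg_k → out_k, fb_k
0: 01110111 → 0, fb=0
1: 11101110 → 1, fb=0
2: 11011100 → 1, fb=1
3: 10111001 → 1, fb=0
4: 01110010 → 0, fb=1
5: 11100101 → 1, fb=0
6: 11001010 → 1, fb=1
7: 10010101 → 1, fb=0
8: 00101010 → 0, fb=0
9: 01010100 → 0, fb=1
10: 10101001 → 1, fb=0
11: 01010010 → 0, fb=1
12: 10100101 → 1, fb=0
13: 01001010 → 0, fb=0
14: 10010100 → 1, fb=0
15: 00101000 → 0, fb=1
16: 01010001 → 0, fb=0
17: 10100010 → 1, fb=0
18: 01000100 → 0, fb=1
19: 10001001 → 1, fb=0
20: 00010010 → 0, fb=1
21: 00100101 → 0, fb=1
22: 01001011 → 0, fb=0
23: 10010110 → 1, fb=1
24: 00101101 → 0, fb=0
25: 01011010 → 0, fb=0
26: 10110100 → 1, fb=0
27: 01101000 → 0, fb=1
28: 11010001 → 1, fb=1
29: 10100011 → 1, fb=0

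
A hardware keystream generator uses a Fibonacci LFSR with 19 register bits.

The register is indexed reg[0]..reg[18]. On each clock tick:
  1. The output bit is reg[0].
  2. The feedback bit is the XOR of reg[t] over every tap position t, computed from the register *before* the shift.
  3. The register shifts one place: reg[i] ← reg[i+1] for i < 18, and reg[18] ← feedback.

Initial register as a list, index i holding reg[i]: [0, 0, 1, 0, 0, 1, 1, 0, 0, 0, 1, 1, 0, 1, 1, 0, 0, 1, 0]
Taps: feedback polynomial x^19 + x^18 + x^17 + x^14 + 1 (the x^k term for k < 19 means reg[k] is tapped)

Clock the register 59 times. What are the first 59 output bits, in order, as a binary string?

00100110001101100100010100111111010000111001010001100010100

k : reg_k → out_k, fb_k
0: 0010011000110110010 → 0, fb=0
1: 0100110001101100100 → 0, fb=0
2: 1001100011011001000 → 1, fb=1
3: 0011000110110010001 → 0, fb=0
4: 0110001101100100010 → 0, fb=1
5: 1100011011001000101 → 1, fb=0
6: 1000110110010001010 → 1, fb=0
7: 0001101100100010100 → 0, fb=1
8: 0011011001000101001 → 0, fb=1
9: 0110110010001010011 → 0, fb=1
10: 1101100100010100111 → 1, fb=1
11: 1011001000101001111 → 1, fb=1
12: 0110010001010011111 → 0, fb=1
13: 1100100010100111111 → 1, fb=0
14: 1001000101001111110 → 1, fb=1
15: 0010001010011111101 → 0, fb=0
16: 0100010100111111010 → 0, fb=0
17: 1000101001111110100 → 1, fb=0
18: 0001010011111101000 → 0, fb=0
19: 0010100111111010000 → 0, fb=1
20: 0101001111110100001 → 0, fb=1
21: 1010011111101000011 → 1, fb=1
22: 0100111111010000111 → 0, fb=0
23: 1001111110100001110 → 1, fb=0
24: 0011111101000011100 → 0, fb=1
25: 0111111010000111001 → 0, fb=0
26: 1111110100001110010 → 1, fb=1
27: 1111101000011100101 → 1, fb=0
28: 1111010000111001010 → 1, fb=0
29: 1110100001110010100 → 1, fb=0
30: 1101000011100101000 → 1, fb=1
31: 1010000111001010001 → 1, fb=1
32: 0100001110010100011 → 0, fb=0
33: 1000011100101000110 → 1, fb=0
34: 0000111001010001100 → 0, fb=0
35: 0001110010100011000 → 0, fb=1
36: 0011100101000110001 → 0, fb=0
37: 0111001010001100010 → 0, fb=1
38: 1110010100011000101 → 1, fb=0
39: 1100101000110001010 → 1, fb=0
40: 1001010001100010100 → 1, fb=0
41: 0010100011000101000 → 0, fb=0
42: 0101000110001010000 → 0, fb=1
43: 1010001100010100001 → 1, fb=0
44: 0100011000101000010 → 0, fb=1
45: 1000110001010000101 → 1, fb=0
46: 0001100010100001010 → 0, fb=1
47: 0011000101000010101 → 0, fb=0
48: 0110001010000101010 → 0, fb=1
49: 1100010100001010101 → 1, fb=1
50: 1000101000010101011 → 1, fb=1
51: 0001010000101010111 → 0, fb=1
52: 0010100001010101111 → 0, fb=0
53: 0101000010101011110 → 0, fb=0
54: 1010000101010111100 → 1, fb=0
55: 0100001010101111000 → 0, fb=1
56: 1000010101011110001 → 1, fb=1
57: 0000101010111100011 → 0, fb=0
58: 0001010101111000110 → 0, fb=1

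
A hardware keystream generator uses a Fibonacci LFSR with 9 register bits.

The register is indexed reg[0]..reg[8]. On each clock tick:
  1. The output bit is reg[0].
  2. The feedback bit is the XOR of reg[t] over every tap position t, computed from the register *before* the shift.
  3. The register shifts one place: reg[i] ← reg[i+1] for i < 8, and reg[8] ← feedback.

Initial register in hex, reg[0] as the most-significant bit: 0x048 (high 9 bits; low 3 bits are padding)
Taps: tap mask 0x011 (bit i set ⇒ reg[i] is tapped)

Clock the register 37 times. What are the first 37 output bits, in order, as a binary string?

k : reg_k → out_k, fb_k
0: 000001001 → 0, fb=0
1: 000010010 → 0, fb=1
2: 000100101 → 0, fb=0
3: 001001010 → 0, fb=0
4: 010010100 → 0, fb=1
5: 100101001 → 1, fb=1
6: 001010011 → 0, fb=1
7: 010100111 → 0, fb=0
8: 101001110 → 1, fb=1
9: 010011101 → 0, fb=1
10: 100111011 → 1, fb=0
11: 001110110 → 0, fb=1
12: 011101101 → 0, fb=0
13: 111011010 → 1, fb=0
14: 110110100 → 1, fb=0
15: 101101000 → 1, fb=1
16: 011010001 → 0, fb=1
17: 110100011 → 1, fb=1
18: 101000111 → 1, fb=1
19: 010001111 → 0, fb=0
20: 100011110 → 1, fb=0
21: 000111100 → 0, fb=1
22: 001111001 → 0, fb=1
23: 011110011 → 0, fb=1
24: 111100111 → 1, fb=1
25: 111001111 → 1, fb=1
26: 110011111 → 1, fb=0
27: 100111110 → 1, fb=0
28: 001111100 → 0, fb=1
29: 011111001 → 0, fb=1
30: 111110011 → 1, fb=0
31: 111100110 → 1, fb=1
32: 111001101 → 1, fb=1
33: 110011011 → 1, fb=0
34: 100110110 → 1, fb=0
35: 001101100 → 0, fb=0
36: 011011000 → 0, fb=1

0000010010100111011010001111001111100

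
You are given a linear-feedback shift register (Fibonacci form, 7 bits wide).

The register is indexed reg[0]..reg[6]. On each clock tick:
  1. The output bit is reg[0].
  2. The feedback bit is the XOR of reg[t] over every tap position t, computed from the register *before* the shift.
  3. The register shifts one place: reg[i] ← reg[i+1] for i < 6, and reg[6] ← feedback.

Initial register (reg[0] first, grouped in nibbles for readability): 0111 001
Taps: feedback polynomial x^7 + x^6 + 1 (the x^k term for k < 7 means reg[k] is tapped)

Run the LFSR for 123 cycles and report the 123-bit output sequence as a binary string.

011100110100010011110001010000110000010000001111111010101001100111011101001011000110111101101011011001001000111000010111110

k : reg_k → out_k, fb_k
0: 0111001 → 0, fb=1
1: 1110011 → 1, fb=0
2: 1100110 → 1, fb=1
3: 1001101 → 1, fb=0
4: 0011010 → 0, fb=0
5: 0110100 → 0, fb=0
6: 1101000 → 1, fb=1
7: 1010001 → 1, fb=0
8: 0100010 → 0, fb=0
9: 1000100 → 1, fb=1
10: 0001001 → 0, fb=1
11: 0010011 → 0, fb=1
12: 0100111 → 0, fb=1
13: 1001111 → 1, fb=0
14: 0011110 → 0, fb=0
15: 0111100 → 0, fb=0
16: 1111000 → 1, fb=1
17: 1110001 → 1, fb=0
18: 1100010 → 1, fb=1
19: 1000101 → 1, fb=0
20: 0001010 → 0, fb=0
21: 0010100 → 0, fb=0
22: 0101000 → 0, fb=0
23: 1010000 → 1, fb=1
24: 0100001 → 0, fb=1
25: 1000011 → 1, fb=0
26: 0000110 → 0, fb=0
27: 0001100 → 0, fb=0
28: 0011000 → 0, fb=0
29: 0110000 → 0, fb=0
30: 1100000 → 1, fb=1
31: 1000001 → 1, fb=0
32: 0000010 → 0, fb=0
33: 0000100 → 0, fb=0
34: 0001000 → 0, fb=0
35: 0010000 → 0, fb=0
36: 0100000 → 0, fb=0
37: 1000000 → 1, fb=1
38: 0000001 → 0, fb=1
39: 0000011 → 0, fb=1
40: 0000111 → 0, fb=1
41: 0001111 → 0, fb=1
42: 0011111 → 0, fb=1
43: 0111111 → 0, fb=1
44: 1111111 → 1, fb=0
45: 1111110 → 1, fb=1
46: 1111101 → 1, fb=0
47: 1111010 → 1, fb=1
48: 1110101 → 1, fb=0
49: 1101010 → 1, fb=1
50: 1010101 → 1, fb=0
51: 0101010 → 0, fb=0
52: 1010100 → 1, fb=1
53: 0101001 → 0, fb=1
54: 1010011 → 1, fb=0
55: 0100110 → 0, fb=0
56: 1001100 → 1, fb=1
57: 0011001 → 0, fb=1
58: 0110011 → 0, fb=1
59: 1100111 → 1, fb=0
60: 1001110 → 1, fb=1
61: 0011101 → 0, fb=1
62: 0111011 → 0, fb=1
63: 1110111 → 1, fb=0
64: 1101110 → 1, fb=1
65: 1011101 → 1, fb=0
66: 0111010 → 0, fb=0
67: 1110100 → 1, fb=1
68: 1101001 → 1, fb=0
69: 1010010 → 1, fb=1
70: 0100101 → 0, fb=1
71: 1001011 → 1, fb=0
72: 0010110 → 0, fb=0
73: 0101100 → 0, fb=0
74: 1011000 → 1, fb=1
75: 0110001 → 0, fb=1
76: 1100011 → 1, fb=0
77: 1000110 → 1, fb=1
78: 0001101 → 0, fb=1
79: 0011011 → 0, fb=1
80: 0110111 → 0, fb=1
81: 1101111 → 1, fb=0
82: 1011110 → 1, fb=1
83: 0111101 → 0, fb=1
84: 1111011 → 1, fb=0
85: 1110110 → 1, fb=1
86: 1101101 → 1, fb=0
87: 1011010 → 1, fb=1
88: 0110101 → 0, fb=1
89: 1101011 → 1, fb=0
90: 1010110 → 1, fb=1
91: 0101101 → 0, fb=1
92: 1011011 → 1, fb=0
93: 0110110 → 0, fb=0
94: 1101100 → 1, fb=1
95: 1011001 → 1, fb=0
96: 0110010 → 0, fb=0
97: 1100100 → 1, fb=1
98: 1001001 → 1, fb=0
99: 0010010 → 0, fb=0
100: 0100100 → 0, fb=0
101: 1001000 → 1, fb=1
102: 0010001 → 0, fb=1
103: 0100011 → 0, fb=1
104: 1000111 → 1, fb=0
105: 0001110 → 0, fb=0
106: 0011100 → 0, fb=0
107: 0111000 → 0, fb=0
108: 1110000 → 1, fb=1
109: 1100001 → 1, fb=0
110: 1000010 → 1, fb=1
111: 0000101 → 0, fb=1
112: 0001011 → 0, fb=1
113: 0010111 → 0, fb=1
114: 0101111 → 0, fb=1
115: 1011111 → 1, fb=0
116: 0111110 → 0, fb=0
117: 1111100 → 1, fb=1
118: 1111001 → 1, fb=0
119: 1110010 → 1, fb=1
120: 1100101 → 1, fb=0
121: 1001010 → 1, fb=1
122: 0010101 → 0, fb=1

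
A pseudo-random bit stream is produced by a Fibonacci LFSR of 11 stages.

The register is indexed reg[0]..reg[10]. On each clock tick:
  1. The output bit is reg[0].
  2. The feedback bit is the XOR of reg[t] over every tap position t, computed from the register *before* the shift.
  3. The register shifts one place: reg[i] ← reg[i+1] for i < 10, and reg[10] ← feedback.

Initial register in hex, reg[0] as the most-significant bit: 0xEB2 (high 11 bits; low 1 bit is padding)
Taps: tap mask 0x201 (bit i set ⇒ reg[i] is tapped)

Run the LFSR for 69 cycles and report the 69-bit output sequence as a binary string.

tick  register→output (feedback)
  0  11101011001→1 (1)
  1  11010110011→1 (0)
  2  10101100110→1 (0)
  3  01011001100→0 (0)
  4  10110011000→1 (1)
  5  01100110001→0 (0)
  6  11001100010→1 (0)
  7  10011000100→1 (1)
  8  00110001001→0 (0)
  9  01100010010→0 (1)
 10  11000100101→1 (1)
 11  10001001011→1 (0)
 12  00010010110→0 (1)
 13  00100101101→0 (0)
 14  01001011010→0 (1)
 15  10010110101→1 (1)
 16  00101101011→0 (1)
 17  01011010111→0 (1)
 18  10110101111→1 (0)
 19  01101011110→0 (1)
 20  11010111101→1 (1)
 21  10101111011→1 (0)
 22  01011110110→0 (1)
 23  10111101101→1 (1)
 24  01111011011→0 (1)
 25  11110110111→1 (0)
 26  11101101110→1 (0)
 27  11011011100→1 (1)
 28  10110111001→1 (1)
 29  01101110011→0 (1)
 30  11011100111→1 (0)
 31  10111001110→1 (0)
 32  01110011100→0 (0)
 33  11100111000→1 (1)
 34  11001110001→1 (1)
 35  10011100011→1 (0)
 36  00111000110→0 (1)
 37  01110001101→0 (0)
 38  11100011010→1 (0)
 39  11000110100→1 (1)
 40  10001101001→1 (1)
 41  00011010011→0 (1)
 42  00110100111→0 (1)
 43  01101001111→0 (1)
 44  11010011111→1 (0)
 45  10100111110→1 (0)
 46  01001111100→0 (0)
 47  10011111000→1 (1)
 48  00111110001→0 (0)
 49  01111100010→0 (1)
 50  11111000101→1 (1)
 51  11110001011→1 (0)
 52  11100010110→1 (0)
 53  11000101100→1 (1)
 54  10001011001→1 (1)
 55  00010110011→0 (1)
 56  00101100111→0 (1)
 57  01011001111→0 (1)
 58  10110011111→1 (0)
 59  01100111110→0 (1)
 60  11001111101→1 (1)
 61  10011111011→1 (0)
 62  00111110110→0 (1)
 63  01111101101→0 (0)
 64  11111011010→1 (0)
 65  11110110100→1 (1)
 66  11101101001→1 (1)
 67  11011010011→1 (0)
 68  10110100110→1 (0)

111010110011000100101101011110110111001110001101001111100010110011111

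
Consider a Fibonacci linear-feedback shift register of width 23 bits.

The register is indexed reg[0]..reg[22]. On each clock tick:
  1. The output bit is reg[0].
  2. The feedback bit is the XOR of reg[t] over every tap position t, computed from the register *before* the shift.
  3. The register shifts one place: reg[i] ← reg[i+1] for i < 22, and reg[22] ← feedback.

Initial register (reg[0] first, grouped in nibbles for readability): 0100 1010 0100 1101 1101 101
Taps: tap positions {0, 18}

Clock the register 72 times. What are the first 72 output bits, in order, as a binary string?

step | reg (before) | out | fb
   0 | 01001010010011011101101 | 0 | 0
   1 | 10010100100110111011010 | 1 | 0
   2 | 00101001001101110110100 | 0 | 1
   3 | 01010010011011101101001 | 0 | 0
   4 | 10100100110111011010010 | 1 | 0
   5 | 01001001101110110100100 | 0 | 0
   6 | 10010011011101101001000 | 1 | 1
   7 | 00100110111011010010001 | 0 | 1
   8 | 01001101110110100100011 | 0 | 0
   9 | 10011011101101001000110 | 1 | 1
  10 | 00110111011010010001101 | 0 | 0
  11 | 01101110110100100011010 | 0 | 1
  12 | 11011101101001000110101 | 1 | 0
  13 | 10111011010010001101010 | 1 | 1
  14 | 01110110100100011010101 | 0 | 1
  15 | 11101101001000110101011 | 1 | 1
  16 | 11011010010001101010111 | 1 | 0
  17 | 10110100100011010101110 | 1 | 1
  18 | 01101001000110101011101 | 0 | 1
  19 | 11010010001101010111011 | 1 | 0
  20 | 10100100011010101110110 | 1 | 0
  21 | 01001000110101011101100 | 0 | 0
  22 | 10010001101010111011000 | 1 | 0
  23 | 00100011010101110110000 | 0 | 1
  24 | 01000110101011101100001 | 0 | 0
  25 | 10001101010111011000010 | 1 | 1
  26 | 00011010101110110000101 | 0 | 0
  27 | 00110101011101100001010 | 0 | 0
  28 | 01101010111011000010100 | 0 | 1
  29 | 11010101110110000101001 | 1 | 1
  30 | 10101011101100001010011 | 1 | 0
  31 | 01010111011000010100110 | 0 | 0
  32 | 10101110110000101001100 | 1 | 1
  33 | 01011101100001010011001 | 0 | 1
  34 | 10111011000010100110011 | 1 | 0
  35 | 01110110000101001100110 | 0 | 0
  36 | 11101100001010011001100 | 1 | 1
  37 | 11011000010100110011001 | 1 | 0
  38 | 10110000101001100110010 | 1 | 0
  39 | 01100001010011001100100 | 0 | 0
  40 | 11000010100110011001000 | 1 | 1
  41 | 10000101001100110010001 | 1 | 0
  42 | 00001010011001100100010 | 0 | 0
  43 | 00010100110011001000100 | 0 | 0
  44 | 00101001100110010001000 | 0 | 0
  45 | 01010011001100100010000 | 0 | 1
  46 | 10100110011001000100001 | 1 | 1
  47 | 01001100110010001000011 | 0 | 0
  48 | 10011001100100010000110 | 1 | 1
  49 | 00110011001000100001101 | 0 | 0
  50 | 01100110010001000011010 | 0 | 1
  51 | 11001100100010000110101 | 1 | 0
  52 | 10011001000100001101010 | 1 | 1
  53 | 00110010001000011010101 | 0 | 1
  54 | 01100100010000110101011 | 0 | 0
  55 | 11001000100001101010110 | 1 | 0
  56 | 10010001000011010101100 | 1 | 1
  57 | 00100010000110101011001 | 0 | 1
  58 | 01000100001101010110011 | 0 | 1
  59 | 10001000011010101100111 | 1 | 1
  60 | 00010000110101011001111 | 0 | 0
  61 | 00100001101010110011110 | 0 | 1
  62 | 01000011010101100111101 | 0 | 1
  63 | 10000110101011001111011 | 1 | 0
  64 | 00001101010110011110110 | 0 | 1
  65 | 00011010101100111101101 | 0 | 0
  66 | 00110101011001111011010 | 0 | 1
  67 | 01101010110011110110101 | 0 | 1
  68 | 11010101100111101101011 | 1 | 1
  69 | 10101011001111011010111 | 1 | 0
  70 | 01010110011110110101110 | 0 | 0
  71 | 10101100111101101011100 | 1 | 0

010010100100110111011010010001101010111011000010100110011001000100001101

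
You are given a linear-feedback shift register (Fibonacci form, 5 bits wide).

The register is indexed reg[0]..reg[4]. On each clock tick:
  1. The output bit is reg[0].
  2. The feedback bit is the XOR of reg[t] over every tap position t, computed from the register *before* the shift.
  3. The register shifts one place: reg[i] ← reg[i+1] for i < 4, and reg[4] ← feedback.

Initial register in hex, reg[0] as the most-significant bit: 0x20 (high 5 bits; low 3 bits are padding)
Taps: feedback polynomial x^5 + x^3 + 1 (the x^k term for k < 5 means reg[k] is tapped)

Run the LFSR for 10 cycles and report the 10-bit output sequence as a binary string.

0010000101

step | reg (before) | out | fb
   0 | 00100 | 0 | 0
   1 | 01000 | 0 | 0
   2 | 10000 | 1 | 1
   3 | 00001 | 0 | 0
   4 | 00010 | 0 | 1
   5 | 00101 | 0 | 0
   6 | 01010 | 0 | 1
   7 | 10101 | 1 | 1
   8 | 01011 | 0 | 1
   9 | 10111 | 1 | 0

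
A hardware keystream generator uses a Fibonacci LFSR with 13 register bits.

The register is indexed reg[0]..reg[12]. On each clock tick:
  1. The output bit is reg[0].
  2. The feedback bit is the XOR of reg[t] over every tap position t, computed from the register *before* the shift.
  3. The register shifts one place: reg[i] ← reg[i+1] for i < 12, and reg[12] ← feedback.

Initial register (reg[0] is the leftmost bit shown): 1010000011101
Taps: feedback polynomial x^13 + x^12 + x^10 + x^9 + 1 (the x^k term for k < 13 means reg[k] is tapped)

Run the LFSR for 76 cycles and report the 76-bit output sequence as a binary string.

1010000011101011011010001000001000111111111000101111010010001011101100011010

step | reg (before) | out | fb
   0 | 1010000011101 | 1 | 0
   1 | 0100000111010 | 0 | 1
   2 | 1000001110101 | 1 | 1
   3 | 0000011101011 | 0 | 0
   4 | 0000111010110 | 0 | 1
   5 | 0001110101101 | 0 | 1
   6 | 0011101011011 | 0 | 0
   7 | 0111010110110 | 0 | 1
   8 | 1110101101101 | 1 | 0
   9 | 1101011011010 | 1 | 0
  10 | 1010110110100 | 1 | 0
  11 | 0101101101000 | 0 | 1
  12 | 1011011010001 | 1 | 0
  13 | 0110110100010 | 0 | 0
  14 | 1101101000100 | 1 | 0
  15 | 1011010001000 | 1 | 0
  16 | 0110100010000 | 0 | 0
  17 | 1101000100000 | 1 | 1
  18 | 1010001000001 | 1 | 0
  19 | 0100010000010 | 0 | 0
  20 | 1000100000100 | 1 | 0
  21 | 0001000001000 | 0 | 1
  22 | 0010000010001 | 0 | 1
  23 | 0100000100011 | 0 | 1
  24 | 1000001000111 | 1 | 1
  25 | 0000010001111 | 0 | 1
  26 | 0000100011111 | 0 | 1
  27 | 0001000111111 | 0 | 1
  28 | 0010001111111 | 0 | 1
  29 | 0100011111111 | 0 | 1
  30 | 1000111111111 | 1 | 0
  31 | 0001111111110 | 0 | 0
  32 | 0011111111100 | 0 | 0
  33 | 0111111111000 | 0 | 1
  34 | 1111111110001 | 1 | 0
  35 | 1111111100010 | 1 | 1
  36 | 1111111000101 | 1 | 1
  37 | 1111110001011 | 1 | 1
  38 | 1111100010111 | 1 | 1
  39 | 1111000101111 | 1 | 0
  40 | 1110001011110 | 1 | 1
  41 | 1100010111101 | 1 | 0
  42 | 1000101111010 | 1 | 0
  43 | 0001011110100 | 0 | 1
  44 | 0010111101001 | 0 | 0
  45 | 0101111010010 | 0 | 0
  46 | 1011110100100 | 1 | 0
  47 | 0111101001000 | 0 | 1
  48 | 1111010010001 | 1 | 0
  49 | 1110100100010 | 1 | 1
  50 | 1101001000101 | 1 | 1
  51 | 1010010001011 | 1 | 1
  52 | 0100100010111 | 0 | 0
  53 | 1001000101110 | 1 | 1
  54 | 0010001011101 | 0 | 1
  55 | 0100010111011 | 0 | 0
  56 | 1000101110110 | 1 | 0
  57 | 0001011101100 | 0 | 0
  58 | 0010111011000 | 0 | 1
  59 | 0101110110001 | 0 | 1
  60 | 1011101100011 | 1 | 0
  61 | 0111011000110 | 0 | 1
  62 | 1110110001101 | 1 | 0
  63 | 1101100011010 | 1 | 0
  64 | 1011000110100 | 1 | 0
  65 | 0110001101000 | 0 | 1
  66 | 1100011010001 | 1 | 0
  67 | 1000110100010 | 1 | 1
  68 | 0001101000101 | 0 | 0
  69 | 0011010001010 | 0 | 1
  70 | 0110100010101 | 0 | 0
  71 | 1101000101010 | 1 | 0
  72 | 1010001010100 | 1 | 0
  73 | 0100010101000 | 0 | 1
  74 | 1000101010001 | 1 | 0
  75 | 0001010100010 | 0 | 0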